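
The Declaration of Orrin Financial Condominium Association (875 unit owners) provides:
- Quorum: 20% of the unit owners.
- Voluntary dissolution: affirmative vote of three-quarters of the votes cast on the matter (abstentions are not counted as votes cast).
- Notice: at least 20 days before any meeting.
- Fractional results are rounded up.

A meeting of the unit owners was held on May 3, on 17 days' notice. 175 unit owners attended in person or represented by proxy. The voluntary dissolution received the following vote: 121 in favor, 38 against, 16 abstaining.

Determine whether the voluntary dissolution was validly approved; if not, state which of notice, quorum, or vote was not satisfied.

Notice: 17 days given; 20 required. Not satisfied.
Quorum: 20% of 875 = 175; 175 present. Satisfied.
Vote: requires three-fourths of the votes cast (175 − 16 abstaining = 159); 3/4 of 159 = 119.25, rounded up to 120, so 120 needed; 121 in favor. Satisfied.

Invalid — notice requirement not satisfied.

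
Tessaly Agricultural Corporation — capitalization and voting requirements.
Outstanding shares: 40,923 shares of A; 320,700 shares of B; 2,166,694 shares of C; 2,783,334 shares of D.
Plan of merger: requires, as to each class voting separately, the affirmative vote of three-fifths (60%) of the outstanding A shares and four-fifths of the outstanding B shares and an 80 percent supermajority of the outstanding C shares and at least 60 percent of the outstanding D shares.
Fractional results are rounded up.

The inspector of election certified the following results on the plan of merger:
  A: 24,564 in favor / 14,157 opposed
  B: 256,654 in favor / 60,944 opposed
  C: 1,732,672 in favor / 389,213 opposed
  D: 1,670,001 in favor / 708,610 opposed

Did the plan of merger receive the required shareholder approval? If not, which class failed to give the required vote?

A: 3/5 of 40923 = 24553.80, rounded up to 24554; 24,554 required, 24,564 in favor — approved.
B: 4/5 of 320700 = 256560; 256,560 required, 256,654 in favor — approved.
C: 4/5 of 2166694 = 1733355.20, rounded up to 1733356; 1,733,356 required, 1,732,672 in favor — not approved.
D: 3/5 of 2783334 = 1670000.40, rounded up to 1670001; 1,670,001 required, 1,670,001 in favor — approved.

Not approved — the C shares did not give the required vote.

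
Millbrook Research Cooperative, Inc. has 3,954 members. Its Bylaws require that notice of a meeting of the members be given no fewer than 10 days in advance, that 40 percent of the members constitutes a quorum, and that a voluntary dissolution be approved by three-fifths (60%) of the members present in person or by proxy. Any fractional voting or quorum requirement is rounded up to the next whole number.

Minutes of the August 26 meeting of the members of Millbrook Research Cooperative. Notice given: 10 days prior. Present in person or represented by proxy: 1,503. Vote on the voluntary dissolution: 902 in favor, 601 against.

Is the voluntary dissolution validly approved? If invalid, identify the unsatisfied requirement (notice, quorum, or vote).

Invalid — quorum requirement not satisfied.

Notice: 10 days given; 10 required. Satisfied.
Quorum: 40% of 3,954 = 1,581.60, rounded up to 1,582; 1,503 present. Not satisfied.
Vote: requires three-fifths of those present (1,503); 3/5 of 1503 = 901.80, rounded up to 902, so 902 needed; 902 in favor. Satisfied.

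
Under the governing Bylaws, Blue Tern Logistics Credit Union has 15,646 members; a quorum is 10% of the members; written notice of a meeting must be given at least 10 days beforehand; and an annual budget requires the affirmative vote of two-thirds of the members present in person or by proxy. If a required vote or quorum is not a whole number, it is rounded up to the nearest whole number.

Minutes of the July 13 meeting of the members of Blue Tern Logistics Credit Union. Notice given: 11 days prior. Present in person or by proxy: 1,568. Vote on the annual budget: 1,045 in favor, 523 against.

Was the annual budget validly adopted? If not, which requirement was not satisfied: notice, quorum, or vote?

Invalid — vote requirement not satisfied.

Notice: 11 days given; 10 required. Satisfied.
Quorum: 10% of 15,646 = 1,564.60, rounded up to 1,565; 1,568 present. Satisfied.
Vote: requires two-thirds of those present (1,568); 2/3 of 1568 = 1045.33, rounded up to 1046, so 1,046 needed; 1,045 in favor. Not satisfied.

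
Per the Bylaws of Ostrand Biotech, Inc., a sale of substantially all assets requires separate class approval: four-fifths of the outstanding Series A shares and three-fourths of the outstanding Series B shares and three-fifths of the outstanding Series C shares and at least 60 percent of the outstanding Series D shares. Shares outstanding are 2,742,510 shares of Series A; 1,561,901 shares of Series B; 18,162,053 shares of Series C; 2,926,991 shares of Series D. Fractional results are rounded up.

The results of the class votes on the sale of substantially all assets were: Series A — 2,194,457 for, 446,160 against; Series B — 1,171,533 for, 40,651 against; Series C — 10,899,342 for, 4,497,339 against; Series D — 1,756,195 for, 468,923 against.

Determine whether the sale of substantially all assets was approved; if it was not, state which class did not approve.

Series A: 4/5 of 2742510 = 2194008; 2,194,008 required, 2,194,457 in favor — approved.
Series B: 3/4 of 1561901 = 1171425.75, rounded up to 1171426; 1,171,426 required, 1,171,533 in favor — approved.
Series C: 3/5 of 18162053 = 10897231.80, rounded up to 10897232; 10,897,232 required, 10,899,342 in favor — approved.
Series D: 3/5 of 2926991 = 1756194.60, rounded up to 1756195; 1,756,195 required, 1,756,195 in favor — approved.

Approved — every class gave the required vote.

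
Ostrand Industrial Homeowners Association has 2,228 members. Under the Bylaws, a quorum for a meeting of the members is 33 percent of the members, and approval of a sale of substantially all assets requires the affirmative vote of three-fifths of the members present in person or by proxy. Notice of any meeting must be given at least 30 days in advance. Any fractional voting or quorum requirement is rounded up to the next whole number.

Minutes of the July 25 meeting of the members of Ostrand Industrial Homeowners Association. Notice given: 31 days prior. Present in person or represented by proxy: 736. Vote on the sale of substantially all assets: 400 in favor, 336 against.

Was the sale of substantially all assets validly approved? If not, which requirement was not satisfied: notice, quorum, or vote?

Invalid — vote requirement not satisfied.

Notice: 31 days given; 30 required. Satisfied.
Quorum: 33% of 2,228 = 735.24, rounded up to 736; 736 present. Satisfied.
Vote: requires three-fifths of those present (736); 3/5 of 736 = 441.60, rounded up to 442, so 442 needed; 400 in favor. Not satisfied.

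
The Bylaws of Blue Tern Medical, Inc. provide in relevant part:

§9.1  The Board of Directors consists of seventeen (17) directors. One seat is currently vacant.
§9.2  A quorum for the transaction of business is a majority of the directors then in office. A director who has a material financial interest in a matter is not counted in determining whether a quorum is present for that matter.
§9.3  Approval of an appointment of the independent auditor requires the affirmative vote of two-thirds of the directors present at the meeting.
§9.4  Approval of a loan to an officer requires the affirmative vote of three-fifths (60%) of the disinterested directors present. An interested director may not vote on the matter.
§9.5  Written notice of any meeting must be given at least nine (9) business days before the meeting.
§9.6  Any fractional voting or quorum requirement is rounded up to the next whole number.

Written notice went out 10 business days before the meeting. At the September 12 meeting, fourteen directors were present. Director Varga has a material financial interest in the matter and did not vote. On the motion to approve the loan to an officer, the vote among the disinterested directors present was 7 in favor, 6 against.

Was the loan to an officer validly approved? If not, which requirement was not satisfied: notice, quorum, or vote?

Notice: 10 business days given; 9 required (10 ≥ 9). Satisfied.
Quorum: 14 present, but the 1 interested director does not count, leaving 13. Quorum is 9. Satisfied.
Vote: the loan to an officer requires three-fifths of the disinterested directors present (14 − 1 = 13). 3/5 of 13 = 7.80, rounded up to 8, so 8 affirmative votes are needed; 7 voted in favor. Not satisfied.

Invalid — vote requirement not satisfied.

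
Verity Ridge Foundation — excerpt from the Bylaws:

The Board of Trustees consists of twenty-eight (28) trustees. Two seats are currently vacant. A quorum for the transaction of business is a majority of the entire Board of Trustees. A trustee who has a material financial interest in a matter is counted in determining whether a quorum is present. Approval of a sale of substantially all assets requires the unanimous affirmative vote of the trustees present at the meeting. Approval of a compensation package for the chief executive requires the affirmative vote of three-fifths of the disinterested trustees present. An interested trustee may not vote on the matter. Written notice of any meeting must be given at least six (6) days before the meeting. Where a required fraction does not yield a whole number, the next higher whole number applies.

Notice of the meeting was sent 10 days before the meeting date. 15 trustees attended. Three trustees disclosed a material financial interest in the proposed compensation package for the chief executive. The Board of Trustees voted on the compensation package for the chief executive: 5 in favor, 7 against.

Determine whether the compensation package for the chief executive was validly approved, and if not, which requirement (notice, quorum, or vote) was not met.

Notice: 10 days given; 6 required (10 ≥ 6). Satisfied.
Quorum: 15 present (interested trustees count toward quorum); quorum is 15. Satisfied.
Vote: the compensation package for the chief executive requires three-fifths of the disinterested trustees present (15 − 3 = 12). 3/5 of 12 = 7.20, rounded up to 8, so 8 affirmative votes are needed; 5 voted in favor. Not satisfied.

Invalid — vote requirement not satisfied.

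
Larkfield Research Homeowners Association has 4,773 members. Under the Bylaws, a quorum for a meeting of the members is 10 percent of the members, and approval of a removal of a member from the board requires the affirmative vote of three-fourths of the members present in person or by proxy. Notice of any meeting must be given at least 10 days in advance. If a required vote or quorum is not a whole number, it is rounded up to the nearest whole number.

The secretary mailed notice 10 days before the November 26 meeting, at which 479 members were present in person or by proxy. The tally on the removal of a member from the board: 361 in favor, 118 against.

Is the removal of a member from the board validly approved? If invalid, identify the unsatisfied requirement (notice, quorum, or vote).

Notice: 10 days given; 10 required. Satisfied.
Quorum: 10% of 4,773 = 477.30, rounded up to 478; 479 present. Satisfied.
Vote: requires three-fourths of those present (479); 3/4 of 479 = 359.25, rounded up to 360, so 360 needed; 361 in favor. Satisfied.

Valid — all requirements satisfied.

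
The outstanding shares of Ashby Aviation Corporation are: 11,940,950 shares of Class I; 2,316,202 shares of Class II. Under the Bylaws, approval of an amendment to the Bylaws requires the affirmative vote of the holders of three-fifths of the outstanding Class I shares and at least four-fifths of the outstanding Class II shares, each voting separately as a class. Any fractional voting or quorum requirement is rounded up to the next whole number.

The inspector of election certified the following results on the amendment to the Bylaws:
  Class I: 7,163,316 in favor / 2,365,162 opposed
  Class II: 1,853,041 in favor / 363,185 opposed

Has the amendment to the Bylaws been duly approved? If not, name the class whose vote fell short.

Not approved — the Class I shares did not give the required vote.

Class I: 3/5 of 11940950 = 7164570; 7,164,570 required, 7,163,316 in favor — not approved.
Class II: 4/5 of 2316202 = 1852961.60, rounded up to 1852962; 1,852,962 required, 1,853,041 in favor — approved.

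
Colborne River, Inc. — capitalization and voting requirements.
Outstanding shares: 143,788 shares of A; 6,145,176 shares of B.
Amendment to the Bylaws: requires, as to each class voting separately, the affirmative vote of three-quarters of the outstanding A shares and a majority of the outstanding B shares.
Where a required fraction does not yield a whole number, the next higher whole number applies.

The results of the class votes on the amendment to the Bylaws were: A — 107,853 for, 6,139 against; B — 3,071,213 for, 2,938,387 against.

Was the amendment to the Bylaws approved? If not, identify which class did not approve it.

A: 3/4 of 143788 = 107841; 107,841 required, 107,853 in favor — approved.
B: a majority of 6145176 is 3072589; 3,072,589 required, 3,071,213 in favor — not approved.

Not approved — the B shares did not give the required vote.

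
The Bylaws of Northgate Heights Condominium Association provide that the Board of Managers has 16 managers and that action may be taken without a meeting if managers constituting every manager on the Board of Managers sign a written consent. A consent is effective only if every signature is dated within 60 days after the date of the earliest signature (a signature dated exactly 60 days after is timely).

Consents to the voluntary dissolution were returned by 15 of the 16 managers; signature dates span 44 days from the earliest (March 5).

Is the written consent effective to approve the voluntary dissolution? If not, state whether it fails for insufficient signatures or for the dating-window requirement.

Not effective — insufficient signatures.

Signatures required: the unanimous vote of 16 — unanimous means all 16, so 16 needed; 15 signed. Insufficient.
Dating window: the latest signature is 44 days after the earliest; the limit is 60 days. Within the window.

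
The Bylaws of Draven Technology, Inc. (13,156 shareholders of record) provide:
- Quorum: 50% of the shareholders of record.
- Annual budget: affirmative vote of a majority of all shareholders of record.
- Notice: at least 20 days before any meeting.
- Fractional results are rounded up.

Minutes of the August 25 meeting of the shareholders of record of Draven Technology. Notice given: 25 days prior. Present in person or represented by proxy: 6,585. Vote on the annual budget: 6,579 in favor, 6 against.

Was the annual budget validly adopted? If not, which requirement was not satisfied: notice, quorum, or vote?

Valid — all requirements satisfied.

Notice: 25 days given; 20 required. Satisfied.
Quorum: 50% of 13,156 = 6,578; 6,585 present. Satisfied.
Vote: requires a majority of all shareholders of record (13,156); a majority of 13156 is 6579, so 6,579 needed; 6,579 in favor. Satisfied.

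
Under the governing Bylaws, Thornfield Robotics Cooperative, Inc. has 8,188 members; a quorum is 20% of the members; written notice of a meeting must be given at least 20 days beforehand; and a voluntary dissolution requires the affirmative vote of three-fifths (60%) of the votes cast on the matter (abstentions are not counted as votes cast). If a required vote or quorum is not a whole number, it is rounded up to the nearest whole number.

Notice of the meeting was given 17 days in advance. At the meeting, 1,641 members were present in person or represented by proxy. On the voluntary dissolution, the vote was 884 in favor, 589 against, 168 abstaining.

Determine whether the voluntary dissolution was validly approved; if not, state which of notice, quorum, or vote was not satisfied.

Invalid — notice requirement not satisfied.

Notice: 17 days given; 20 required. Not satisfied.
Quorum: 20% of 8,188 = 1,637.60, rounded up to 1,638; 1,641 present. Satisfied.
Vote: requires three-fifths of the votes cast (1,641 − 168 abstaining = 1,473); 3/5 of 1473 = 883.80, rounded up to 884, so 884 needed; 884 in favor. Satisfied.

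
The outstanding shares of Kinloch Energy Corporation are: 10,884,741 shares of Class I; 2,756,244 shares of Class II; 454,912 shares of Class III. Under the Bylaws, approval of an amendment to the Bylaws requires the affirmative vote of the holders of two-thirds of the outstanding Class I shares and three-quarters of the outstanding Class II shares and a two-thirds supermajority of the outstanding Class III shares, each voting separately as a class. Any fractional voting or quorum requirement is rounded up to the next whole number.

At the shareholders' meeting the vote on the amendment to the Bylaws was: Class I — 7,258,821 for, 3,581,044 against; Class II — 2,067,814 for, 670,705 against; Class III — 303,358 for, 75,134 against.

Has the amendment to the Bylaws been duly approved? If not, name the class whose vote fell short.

Approved — every class gave the required vote.

Class I: 2/3 of 10884741 = 7256494; 7,256,494 required, 7,258,821 in favor — approved.
Class II: 3/4 of 2756244 = 2067183; 2,067,183 required, 2,067,814 in favor — approved.
Class III: 2/3 of 454912 = 303274.67, rounded up to 303275; 303,275 required, 303,358 in favor — approved.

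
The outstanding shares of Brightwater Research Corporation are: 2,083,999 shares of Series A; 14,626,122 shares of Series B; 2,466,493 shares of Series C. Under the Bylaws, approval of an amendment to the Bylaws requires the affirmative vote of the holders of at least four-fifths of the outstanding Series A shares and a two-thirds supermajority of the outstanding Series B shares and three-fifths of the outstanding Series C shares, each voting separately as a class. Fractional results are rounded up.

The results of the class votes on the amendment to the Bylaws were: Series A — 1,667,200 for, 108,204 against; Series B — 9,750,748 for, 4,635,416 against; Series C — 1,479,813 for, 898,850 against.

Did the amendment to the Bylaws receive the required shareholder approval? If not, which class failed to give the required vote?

Series A: 4/5 of 2083999 = 1667199.20, rounded up to 1667200; 1,667,200 required, 1,667,200 in favor — approved.
Series B: 2/3 of 14626122 = 9750748; 9,750,748 required, 9,750,748 in favor — approved.
Series C: 3/5 of 2466493 = 1479895.80, rounded up to 1479896; 1,479,896 required, 1,479,813 in favor — not approved.

Not approved — the Series C shares did not give the required vote.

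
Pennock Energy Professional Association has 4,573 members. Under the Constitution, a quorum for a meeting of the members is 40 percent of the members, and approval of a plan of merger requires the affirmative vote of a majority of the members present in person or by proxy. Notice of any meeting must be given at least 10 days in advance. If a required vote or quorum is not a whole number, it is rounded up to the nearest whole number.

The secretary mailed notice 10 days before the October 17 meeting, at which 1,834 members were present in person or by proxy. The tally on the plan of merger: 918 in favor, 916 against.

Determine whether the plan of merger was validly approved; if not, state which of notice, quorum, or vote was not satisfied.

Notice: 10 days given; 10 required. Satisfied.
Quorum: 40% of 4,573 = 1,829.20, rounded up to 1,830; 1,834 present. Satisfied.
Vote: requires a majority of those present (1,834); a majority of 1834 is 918, so 918 needed; 918 in favor. Satisfied.

Valid — all requirements satisfied.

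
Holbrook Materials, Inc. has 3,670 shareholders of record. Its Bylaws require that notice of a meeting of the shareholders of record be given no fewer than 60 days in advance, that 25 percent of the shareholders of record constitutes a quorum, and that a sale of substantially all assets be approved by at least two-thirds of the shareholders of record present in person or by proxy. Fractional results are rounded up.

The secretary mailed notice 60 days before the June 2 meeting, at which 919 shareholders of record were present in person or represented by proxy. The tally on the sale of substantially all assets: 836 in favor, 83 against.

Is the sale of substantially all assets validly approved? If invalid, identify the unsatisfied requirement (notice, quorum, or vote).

Notice: 60 days given; 60 required. Satisfied.
Quorum: 25% of 3,670 = 917.50, rounded up to 918; 919 present. Satisfied.
Vote: requires two-thirds of those present (919); 2/3 of 919 = 612.67, rounded up to 613, so 613 needed; 836 in favor. Satisfied.

Valid — all requirements satisfied.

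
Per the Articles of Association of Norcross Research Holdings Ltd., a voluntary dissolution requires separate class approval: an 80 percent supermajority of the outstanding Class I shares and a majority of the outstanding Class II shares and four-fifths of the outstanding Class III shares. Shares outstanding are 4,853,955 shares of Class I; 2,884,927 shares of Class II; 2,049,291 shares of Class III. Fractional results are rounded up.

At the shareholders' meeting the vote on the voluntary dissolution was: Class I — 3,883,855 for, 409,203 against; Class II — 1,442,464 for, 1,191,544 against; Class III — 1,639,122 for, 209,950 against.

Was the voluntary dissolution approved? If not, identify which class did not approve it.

Not approved — the Class III shares did not give the required vote.

Class I: 4/5 of 4853955 = 3883164; 3,883,164 required, 3,883,855 in favor — approved.
Class II: a majority of 2884927 is 1442464; 1,442,464 required, 1,442,464 in favor — approved.
Class III: 4/5 of 2049291 = 1639432.80, rounded up to 1639433; 1,639,433 required, 1,639,122 in favor — not approved.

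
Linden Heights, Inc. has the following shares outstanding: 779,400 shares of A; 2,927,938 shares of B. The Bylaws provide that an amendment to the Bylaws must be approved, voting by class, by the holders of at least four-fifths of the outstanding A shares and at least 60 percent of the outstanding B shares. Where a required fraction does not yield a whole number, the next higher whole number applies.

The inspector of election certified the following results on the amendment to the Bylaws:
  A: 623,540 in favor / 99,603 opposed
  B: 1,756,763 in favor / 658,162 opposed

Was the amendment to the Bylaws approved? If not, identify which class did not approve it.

A: 4/5 of 779400 = 623520; 623,520 required, 623,540 in favor — approved.
B: 3/5 of 2927938 = 1756762.80, rounded up to 1756763; 1,756,763 required, 1,756,763 in favor — approved.

Approved — every class gave the required vote.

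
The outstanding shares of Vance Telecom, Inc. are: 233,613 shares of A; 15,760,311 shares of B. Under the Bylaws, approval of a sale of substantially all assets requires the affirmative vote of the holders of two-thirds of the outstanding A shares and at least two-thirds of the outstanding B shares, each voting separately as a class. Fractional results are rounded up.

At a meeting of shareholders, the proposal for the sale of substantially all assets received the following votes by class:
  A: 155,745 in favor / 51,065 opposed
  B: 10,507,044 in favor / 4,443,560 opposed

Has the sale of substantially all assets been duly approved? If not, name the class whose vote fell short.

A: 2/3 of 233613 = 155742; 155,742 required, 155,745 in favor — approved.
B: 2/3 of 15760311 = 10506874; 10,506,874 required, 10,507,044 in favor — approved.

Approved — every class gave the required vote.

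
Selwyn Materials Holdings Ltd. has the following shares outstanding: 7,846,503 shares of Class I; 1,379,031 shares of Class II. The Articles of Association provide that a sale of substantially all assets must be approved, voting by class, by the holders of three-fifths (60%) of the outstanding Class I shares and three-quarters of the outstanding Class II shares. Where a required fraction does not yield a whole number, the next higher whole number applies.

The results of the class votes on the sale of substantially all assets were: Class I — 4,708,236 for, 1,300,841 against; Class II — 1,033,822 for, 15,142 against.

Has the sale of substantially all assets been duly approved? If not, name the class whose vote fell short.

Not approved — the Class II shares did not give the required vote.

Class I: 3/5 of 7846503 = 4707901.80, rounded up to 4707902; 4,707,902 required, 4,708,236 in favor — approved.
Class II: 3/4 of 1379031 = 1034273.25, rounded up to 1034274; 1,034,274 required, 1,033,822 in favor — not approved.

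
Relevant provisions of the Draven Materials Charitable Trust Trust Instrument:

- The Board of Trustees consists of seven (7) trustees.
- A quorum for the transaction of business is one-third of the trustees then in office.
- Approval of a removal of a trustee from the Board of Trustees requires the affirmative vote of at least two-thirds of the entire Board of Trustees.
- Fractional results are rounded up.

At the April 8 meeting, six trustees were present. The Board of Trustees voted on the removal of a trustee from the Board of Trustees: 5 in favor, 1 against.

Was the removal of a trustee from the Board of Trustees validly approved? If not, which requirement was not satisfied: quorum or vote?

Quorum: 6 present; quorum is 3. Satisfied.
Vote: the removal of a trustee from the Board of Trustees requires two-thirds of the entire Board of Trustees (7). 2/3 of 7 = 4.67, rounded up to 5, so 5 affirmative votes are needed; 5 voted in favor. Satisfied.

Valid — all requirements satisfied.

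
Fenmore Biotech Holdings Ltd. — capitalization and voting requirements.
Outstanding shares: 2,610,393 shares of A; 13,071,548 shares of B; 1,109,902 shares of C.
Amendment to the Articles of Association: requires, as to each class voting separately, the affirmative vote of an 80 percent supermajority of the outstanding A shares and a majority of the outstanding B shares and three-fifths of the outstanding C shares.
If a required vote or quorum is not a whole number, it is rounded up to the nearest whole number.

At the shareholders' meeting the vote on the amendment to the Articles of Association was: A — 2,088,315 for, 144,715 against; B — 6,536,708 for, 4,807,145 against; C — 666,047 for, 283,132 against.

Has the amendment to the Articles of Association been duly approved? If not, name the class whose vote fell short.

Approved — every class gave the required vote.

A: 4/5 of 2610393 = 2088314.40, rounded up to 2088315; 2,088,315 required, 2,088,315 in favor — approved.
B: a majority of 13071548 is 6535775; 6,535,775 required, 6,536,708 in favor — approved.
C: 3/5 of 1109902 = 665941.20, rounded up to 665942; 665,942 required, 666,047 in favor — approved.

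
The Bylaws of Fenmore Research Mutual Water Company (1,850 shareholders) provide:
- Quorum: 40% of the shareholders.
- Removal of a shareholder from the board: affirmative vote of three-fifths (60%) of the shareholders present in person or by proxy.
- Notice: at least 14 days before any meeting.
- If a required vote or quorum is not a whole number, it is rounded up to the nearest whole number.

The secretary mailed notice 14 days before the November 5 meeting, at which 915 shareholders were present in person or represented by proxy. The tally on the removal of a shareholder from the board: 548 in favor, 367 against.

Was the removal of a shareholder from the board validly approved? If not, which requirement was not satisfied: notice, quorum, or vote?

Notice: 14 days given; 14 required. Satisfied.
Quorum: 40% of 1,850 = 740; 915 present. Satisfied.
Vote: requires three-fifths of those present (915); 3/5 of 915 = 549, so 549 needed; 548 in favor. Not satisfied.

Invalid — vote requirement not satisfied.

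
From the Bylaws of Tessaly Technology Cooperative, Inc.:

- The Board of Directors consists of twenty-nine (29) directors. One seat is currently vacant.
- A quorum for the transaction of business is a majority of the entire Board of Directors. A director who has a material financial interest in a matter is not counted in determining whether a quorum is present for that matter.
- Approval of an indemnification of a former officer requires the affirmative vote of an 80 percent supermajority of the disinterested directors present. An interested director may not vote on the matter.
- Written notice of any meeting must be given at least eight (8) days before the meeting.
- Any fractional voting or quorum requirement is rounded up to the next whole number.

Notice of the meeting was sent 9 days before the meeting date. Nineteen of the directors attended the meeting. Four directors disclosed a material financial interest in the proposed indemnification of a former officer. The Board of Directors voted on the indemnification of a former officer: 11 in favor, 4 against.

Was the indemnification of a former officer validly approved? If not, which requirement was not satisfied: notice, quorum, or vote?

Invalid — vote requirement not satisfied.

Notice: 9 days given; 8 required (9 ≥ 8). Satisfied.
Quorum: 19 present, but the 4 interested directors do not count, leaving 15. Quorum is 15. Satisfied.
Vote: the indemnification of a former officer requires four-fifths of the disinterested directors present (19 − 4 = 15). 4/5 of 15 = 12, so 12 affirmative votes are needed; 11 voted in favor. Not satisfied.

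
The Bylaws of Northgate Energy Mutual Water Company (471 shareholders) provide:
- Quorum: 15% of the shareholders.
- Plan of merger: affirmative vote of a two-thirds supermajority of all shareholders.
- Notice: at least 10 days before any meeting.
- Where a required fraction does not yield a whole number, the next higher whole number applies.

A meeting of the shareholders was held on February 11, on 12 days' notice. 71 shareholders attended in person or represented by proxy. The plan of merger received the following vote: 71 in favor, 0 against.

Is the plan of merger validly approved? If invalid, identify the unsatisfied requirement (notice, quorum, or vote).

Notice: 12 days given; 10 required. Satisfied.
Quorum: 15% of 471 = 70.65, rounded up to 71; 71 present. Satisfied.
Vote: requires two-thirds of all shareholders (471); 2/3 of 471 = 314, so 314 needed; 71 in favor. Not satisfied.

Invalid — vote requirement not satisfied.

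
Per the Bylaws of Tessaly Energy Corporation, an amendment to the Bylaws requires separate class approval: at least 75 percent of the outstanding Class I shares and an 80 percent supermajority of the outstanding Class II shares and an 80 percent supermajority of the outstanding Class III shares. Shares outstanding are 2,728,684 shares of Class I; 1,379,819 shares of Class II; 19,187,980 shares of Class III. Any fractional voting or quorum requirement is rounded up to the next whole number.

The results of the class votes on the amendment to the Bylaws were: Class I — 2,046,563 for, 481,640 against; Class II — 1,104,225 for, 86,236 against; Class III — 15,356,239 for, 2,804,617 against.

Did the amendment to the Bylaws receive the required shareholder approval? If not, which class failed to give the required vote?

Class I: 3/4 of 2728684 = 2046513; 2,046,513 required, 2,046,563 in favor — approved.
Class II: 4/5 of 1379819 = 1103855.20, rounded up to 1103856; 1,103,856 required, 1,104,225 in favor — approved.
Class III: 4/5 of 19187980 = 15350384; 15,350,384 required, 15,356,239 in favor — approved.

Approved — every class gave the required vote.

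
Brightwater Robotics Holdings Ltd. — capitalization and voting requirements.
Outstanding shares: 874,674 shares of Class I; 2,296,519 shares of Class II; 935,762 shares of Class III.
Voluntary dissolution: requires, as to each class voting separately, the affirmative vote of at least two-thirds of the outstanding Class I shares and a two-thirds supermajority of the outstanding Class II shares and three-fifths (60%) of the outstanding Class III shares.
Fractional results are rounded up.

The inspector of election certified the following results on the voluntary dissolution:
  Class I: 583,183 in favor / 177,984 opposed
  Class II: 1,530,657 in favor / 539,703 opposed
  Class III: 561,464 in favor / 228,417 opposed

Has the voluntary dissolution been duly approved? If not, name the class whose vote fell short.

Class I: 2/3 of 874674 = 583116; 583,116 required, 583,183 in favor — approved.
Class II: 2/3 of 2296519 = 1531012.67, rounded up to 1531013; 1,531,013 required, 1,530,657 in favor — not approved.
Class III: 3/5 of 935762 = 561457.20, rounded up to 561458; 561,458 required, 561,464 in favor — approved.

Not approved — the Class II shares did not give the required vote.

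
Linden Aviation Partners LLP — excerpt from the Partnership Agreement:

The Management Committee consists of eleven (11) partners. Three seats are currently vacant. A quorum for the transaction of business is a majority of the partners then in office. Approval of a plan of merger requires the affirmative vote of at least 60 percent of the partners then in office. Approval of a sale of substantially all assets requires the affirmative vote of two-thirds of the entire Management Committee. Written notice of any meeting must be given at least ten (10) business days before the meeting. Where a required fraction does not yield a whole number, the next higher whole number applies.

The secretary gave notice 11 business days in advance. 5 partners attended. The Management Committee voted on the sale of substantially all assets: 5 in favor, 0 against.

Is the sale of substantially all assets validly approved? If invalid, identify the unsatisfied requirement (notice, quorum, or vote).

Notice: 11 business days given; 10 required (11 ≥ 10). Satisfied.
Quorum: 5 present; quorum is 5. Satisfied.
Vote: the sale of substantially all assets requires two-thirds of the entire Management Committee (11). 2/3 of 11 = 7.33, rounded up to 8, so 8 affirmative votes are needed; 5 voted in favor. Not satisfied.

Invalid — vote requirement not satisfied.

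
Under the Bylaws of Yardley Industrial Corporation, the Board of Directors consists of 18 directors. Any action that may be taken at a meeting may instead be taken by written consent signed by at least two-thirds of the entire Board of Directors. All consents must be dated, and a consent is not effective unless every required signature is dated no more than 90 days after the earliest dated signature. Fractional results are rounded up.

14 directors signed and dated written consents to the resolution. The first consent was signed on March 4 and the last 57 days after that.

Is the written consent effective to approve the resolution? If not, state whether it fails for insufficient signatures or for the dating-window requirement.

Effective — both the signature and dating-window requirements are satisfied.

Signatures required: at least two-thirds of 18 — 2/3 of 18 = 12, so 12 needed; 14 signed. Sufficient.
Dating window: the latest signature is 57 days after the earliest; the limit is 90 days. Within the window.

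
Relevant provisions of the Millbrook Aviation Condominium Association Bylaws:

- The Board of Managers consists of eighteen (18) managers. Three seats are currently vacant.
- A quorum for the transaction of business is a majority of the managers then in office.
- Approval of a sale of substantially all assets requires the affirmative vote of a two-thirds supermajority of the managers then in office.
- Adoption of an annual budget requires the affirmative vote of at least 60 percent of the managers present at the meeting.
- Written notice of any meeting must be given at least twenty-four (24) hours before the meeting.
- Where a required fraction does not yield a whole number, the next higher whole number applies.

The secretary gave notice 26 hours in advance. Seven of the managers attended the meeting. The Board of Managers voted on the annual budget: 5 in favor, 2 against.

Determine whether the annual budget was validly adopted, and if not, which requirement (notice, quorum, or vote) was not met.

Notice: 26 hours given; 24 required (26 ≥ 24). Satisfied.
Quorum: 7 present; quorum is 8. Not satisfied.
Vote: the annual budget requires three-fifths of the managers present (7). 3/5 of 7 = 4.20, rounded up to 5, so 5 affirmative votes are needed; 5 voted in favor. Satisfied. (Moot — without a quorum no business can be validly transacted.)

Invalid — quorum requirement not satisfied.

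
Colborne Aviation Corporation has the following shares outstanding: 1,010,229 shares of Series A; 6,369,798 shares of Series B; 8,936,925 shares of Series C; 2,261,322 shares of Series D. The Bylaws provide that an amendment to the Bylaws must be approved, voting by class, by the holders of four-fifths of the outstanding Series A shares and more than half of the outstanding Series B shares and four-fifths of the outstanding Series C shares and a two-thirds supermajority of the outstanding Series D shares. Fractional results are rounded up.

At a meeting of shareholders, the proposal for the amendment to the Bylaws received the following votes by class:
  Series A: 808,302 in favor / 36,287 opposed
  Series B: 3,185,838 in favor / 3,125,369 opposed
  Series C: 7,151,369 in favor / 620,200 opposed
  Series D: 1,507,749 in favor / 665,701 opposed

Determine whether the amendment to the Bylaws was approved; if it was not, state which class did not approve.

Series A: 4/5 of 1010229 = 808183.20, rounded up to 808184; 808,184 required, 808,302 in favor — approved.
Series B: a majority of 6369798 is 3184900; 3,184,900 required, 3,185,838 in favor — approved.
Series C: 4/5 of 8936925 = 7149540; 7,149,540 required, 7,151,369 in favor — approved.
Series D: 2/3 of 2261322 = 1507548; 1,507,548 required, 1,507,749 in favor — approved.

Approved — every class gave the required vote.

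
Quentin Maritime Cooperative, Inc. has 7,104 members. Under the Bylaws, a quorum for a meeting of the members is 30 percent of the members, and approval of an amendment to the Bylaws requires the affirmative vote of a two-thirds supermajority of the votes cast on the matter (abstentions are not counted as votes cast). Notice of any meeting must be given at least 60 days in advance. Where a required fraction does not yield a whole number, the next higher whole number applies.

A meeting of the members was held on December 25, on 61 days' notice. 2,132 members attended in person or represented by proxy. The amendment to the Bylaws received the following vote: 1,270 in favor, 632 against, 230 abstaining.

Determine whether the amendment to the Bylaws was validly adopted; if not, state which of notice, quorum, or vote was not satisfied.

Valid — all requirements satisfied.

Notice: 61 days given; 60 required. Satisfied.
Quorum: 30% of 7,104 = 2,131.20, rounded up to 2,132; 2,132 present. Satisfied.
Vote: requires two-thirds of the votes cast (2,132 − 230 abstaining = 1,902); 2/3 of 1902 = 1268, so 1,268 needed; 1,270 in favor. Satisfied.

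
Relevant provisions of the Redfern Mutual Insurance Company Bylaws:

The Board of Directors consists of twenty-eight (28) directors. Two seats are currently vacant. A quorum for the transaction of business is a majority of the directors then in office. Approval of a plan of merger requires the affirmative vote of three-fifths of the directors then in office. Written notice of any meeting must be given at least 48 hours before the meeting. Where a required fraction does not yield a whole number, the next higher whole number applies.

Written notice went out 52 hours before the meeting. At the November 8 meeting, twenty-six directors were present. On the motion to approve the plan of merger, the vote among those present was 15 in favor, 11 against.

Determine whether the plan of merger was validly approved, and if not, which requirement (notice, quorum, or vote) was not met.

Notice: 52 hours given; 48 required (52 ≥ 48). Satisfied.
Quorum: 26 present; quorum is 14. Satisfied.
Vote: the plan of merger requires three-fifths of the directors then in office (26). 3/5 of 26 = 15.60, rounded up to 16, so 16 affirmative votes are needed; 15 voted in favor. Not satisfied.

Invalid — vote requirement not satisfied.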